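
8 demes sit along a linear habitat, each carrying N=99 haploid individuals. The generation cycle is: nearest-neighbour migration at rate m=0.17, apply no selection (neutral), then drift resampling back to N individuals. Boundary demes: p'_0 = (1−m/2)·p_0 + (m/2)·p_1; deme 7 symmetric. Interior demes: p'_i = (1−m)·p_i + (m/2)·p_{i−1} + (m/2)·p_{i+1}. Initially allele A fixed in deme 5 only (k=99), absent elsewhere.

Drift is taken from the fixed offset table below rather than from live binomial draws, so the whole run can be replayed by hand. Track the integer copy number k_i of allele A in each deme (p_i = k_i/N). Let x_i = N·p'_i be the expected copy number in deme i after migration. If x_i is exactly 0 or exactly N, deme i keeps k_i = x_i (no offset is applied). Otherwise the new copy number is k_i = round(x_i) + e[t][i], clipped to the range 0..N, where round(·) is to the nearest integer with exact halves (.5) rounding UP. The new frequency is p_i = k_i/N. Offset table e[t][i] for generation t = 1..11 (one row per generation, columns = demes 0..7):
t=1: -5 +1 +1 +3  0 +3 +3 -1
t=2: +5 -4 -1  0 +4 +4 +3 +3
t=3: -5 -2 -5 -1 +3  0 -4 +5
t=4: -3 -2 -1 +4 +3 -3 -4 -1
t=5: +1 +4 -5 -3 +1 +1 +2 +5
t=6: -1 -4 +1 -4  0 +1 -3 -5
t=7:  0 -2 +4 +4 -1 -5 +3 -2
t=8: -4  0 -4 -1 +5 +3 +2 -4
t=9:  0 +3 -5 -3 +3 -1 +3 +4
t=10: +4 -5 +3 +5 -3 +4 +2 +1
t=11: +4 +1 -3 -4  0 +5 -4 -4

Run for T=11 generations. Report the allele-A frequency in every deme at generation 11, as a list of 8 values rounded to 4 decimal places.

t=0: k=[0 0 0 0 0 99 0 0]
t=1: x=[0.0000 0.0000 0.0000 0.0000 8.4150 82.1700 8.4150 0.0000] k=[0 0 0 0 8 85 11 0]
t=2: x=[0.0000 0.0000 0.0000 0.6800 13.8650 72.1650 16.3550 0.9350] k=[0 0 0 1 18 76 19 4]
t=3: x=[0.0000 0.0000 0.0850 2.3600 21.4850 66.2250 22.5700 5.2750] k=[0 0 0 1 24 66 19 10]
t=4: x=[0.0000 0.0000 0.0850 2.8700 25.6150 58.4350 22.2300 10.7650] k=[0 0 0 7 29 55 18 10]
t=5: x=[0.0000 0.0000 0.5950 8.2750 29.3400 49.6450 20.4650 10.6800] k=[0 0 0 5 30 51 22 16]
t=6: x=[0.0000 0.0000 0.4250 6.7000 29.6600 46.7500 23.9550 16.5100] k=[0 0 1 3 30 48 21 12]
t=7: x=[0.0000 0.0850 1.0850 5.1250 29.2350 44.1750 22.5300 12.7650] k=[0 0 5 9 28 39 26 11]
t=8: x=[0.0000 0.4250 4.9150 10.2750 27.3200 36.9600 25.8300 12.2750] k=[0 0 1 9 32 40 28 8]
t=9: x=[0.0000 0.0850 1.5950 10.2750 30.7250 38.3000 27.3200 9.7000] k=[0 3 0 7 34 37 30 14]
t=10: x=[0.2550 2.4900 0.8500 8.7000 31.9600 36.1500 29.2350 15.3600] k=[4 0 4 14 29 40 31 16]
t=11: x=[3.6600 0.6800 4.5100 14.4250 28.6600 38.3000 30.4900 17.2750] k=[8 2 2 10 29 43 26 13]

[0.0808, 0.0202, 0.0202, 0.1010, 0.2929, 0.4343, 0.2626, 0.1313]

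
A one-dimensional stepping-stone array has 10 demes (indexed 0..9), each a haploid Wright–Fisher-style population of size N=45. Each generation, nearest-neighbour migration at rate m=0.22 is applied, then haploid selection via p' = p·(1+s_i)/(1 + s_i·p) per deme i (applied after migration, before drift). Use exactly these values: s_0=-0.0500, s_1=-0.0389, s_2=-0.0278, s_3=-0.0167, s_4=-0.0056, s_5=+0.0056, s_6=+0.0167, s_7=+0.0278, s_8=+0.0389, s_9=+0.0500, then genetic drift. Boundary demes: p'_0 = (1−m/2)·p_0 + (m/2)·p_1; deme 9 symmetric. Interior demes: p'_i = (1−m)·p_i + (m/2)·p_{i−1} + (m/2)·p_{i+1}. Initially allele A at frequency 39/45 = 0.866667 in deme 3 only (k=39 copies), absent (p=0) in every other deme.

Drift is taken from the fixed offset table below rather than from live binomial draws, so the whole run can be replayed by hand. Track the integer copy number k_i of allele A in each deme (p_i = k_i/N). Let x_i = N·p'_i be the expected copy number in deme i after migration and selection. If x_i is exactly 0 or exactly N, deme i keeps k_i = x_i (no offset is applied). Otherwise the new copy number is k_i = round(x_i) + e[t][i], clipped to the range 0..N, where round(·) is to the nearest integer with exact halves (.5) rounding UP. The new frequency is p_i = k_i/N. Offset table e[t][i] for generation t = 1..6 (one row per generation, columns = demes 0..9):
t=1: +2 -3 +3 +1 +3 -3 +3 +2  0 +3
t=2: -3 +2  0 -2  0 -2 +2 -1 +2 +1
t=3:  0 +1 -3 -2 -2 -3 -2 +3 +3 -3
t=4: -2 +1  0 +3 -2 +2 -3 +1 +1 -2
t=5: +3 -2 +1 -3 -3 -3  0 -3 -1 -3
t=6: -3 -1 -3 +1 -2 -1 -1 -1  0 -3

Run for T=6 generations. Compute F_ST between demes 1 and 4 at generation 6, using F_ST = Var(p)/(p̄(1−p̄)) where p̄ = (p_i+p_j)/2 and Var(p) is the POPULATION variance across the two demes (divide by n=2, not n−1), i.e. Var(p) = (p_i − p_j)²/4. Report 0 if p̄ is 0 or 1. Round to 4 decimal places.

0.0000

t=0: k=[0 0 0 39 0 0 0 0 0 0]
t=1: x=[0.0000 0.0000 4.1818 30.2535 4.2683 0.0000 0.0000 0.0000 0.0000 0.0000] k=[0 0 7 31 7 0 0 0 0 0]
t=2: x=[0.0000 0.7405 8.6709 25.5342 8.8301 0.7742 0.0000 0.0000 0.0000 0.0000] k=[0 3 9 24 9 0 0 0 0 0]
t=3: x=[0.3136 3.2097 9.7726 20.5119 9.6175 0.9954 0.0000 0.0000 0.0000 0.0000] k=[0 4 7 19 8 0 0 0 0 0]
t=4: x=[0.4182 3.7513 7.8064 16.2945 8.2919 0.8848 0.0000 0.0000 0.0000 0.0000] k=[0 5 8 19 6 3 0 0 0 0]
t=5: x=[0.5228 4.6131 8.6808 16.1851 7.0665 3.0157 0.3355 0.0000 0.0000 0.0000] k=[4 3 10 13 4 0 0 0 0 0]
t=6: x=[3.7115 3.7416 9.3494 11.5349 4.5271 0.4424 0.0000 0.0000 0.0000 0.0000] k=[1 3 6 13 3 0 0 0 0 0]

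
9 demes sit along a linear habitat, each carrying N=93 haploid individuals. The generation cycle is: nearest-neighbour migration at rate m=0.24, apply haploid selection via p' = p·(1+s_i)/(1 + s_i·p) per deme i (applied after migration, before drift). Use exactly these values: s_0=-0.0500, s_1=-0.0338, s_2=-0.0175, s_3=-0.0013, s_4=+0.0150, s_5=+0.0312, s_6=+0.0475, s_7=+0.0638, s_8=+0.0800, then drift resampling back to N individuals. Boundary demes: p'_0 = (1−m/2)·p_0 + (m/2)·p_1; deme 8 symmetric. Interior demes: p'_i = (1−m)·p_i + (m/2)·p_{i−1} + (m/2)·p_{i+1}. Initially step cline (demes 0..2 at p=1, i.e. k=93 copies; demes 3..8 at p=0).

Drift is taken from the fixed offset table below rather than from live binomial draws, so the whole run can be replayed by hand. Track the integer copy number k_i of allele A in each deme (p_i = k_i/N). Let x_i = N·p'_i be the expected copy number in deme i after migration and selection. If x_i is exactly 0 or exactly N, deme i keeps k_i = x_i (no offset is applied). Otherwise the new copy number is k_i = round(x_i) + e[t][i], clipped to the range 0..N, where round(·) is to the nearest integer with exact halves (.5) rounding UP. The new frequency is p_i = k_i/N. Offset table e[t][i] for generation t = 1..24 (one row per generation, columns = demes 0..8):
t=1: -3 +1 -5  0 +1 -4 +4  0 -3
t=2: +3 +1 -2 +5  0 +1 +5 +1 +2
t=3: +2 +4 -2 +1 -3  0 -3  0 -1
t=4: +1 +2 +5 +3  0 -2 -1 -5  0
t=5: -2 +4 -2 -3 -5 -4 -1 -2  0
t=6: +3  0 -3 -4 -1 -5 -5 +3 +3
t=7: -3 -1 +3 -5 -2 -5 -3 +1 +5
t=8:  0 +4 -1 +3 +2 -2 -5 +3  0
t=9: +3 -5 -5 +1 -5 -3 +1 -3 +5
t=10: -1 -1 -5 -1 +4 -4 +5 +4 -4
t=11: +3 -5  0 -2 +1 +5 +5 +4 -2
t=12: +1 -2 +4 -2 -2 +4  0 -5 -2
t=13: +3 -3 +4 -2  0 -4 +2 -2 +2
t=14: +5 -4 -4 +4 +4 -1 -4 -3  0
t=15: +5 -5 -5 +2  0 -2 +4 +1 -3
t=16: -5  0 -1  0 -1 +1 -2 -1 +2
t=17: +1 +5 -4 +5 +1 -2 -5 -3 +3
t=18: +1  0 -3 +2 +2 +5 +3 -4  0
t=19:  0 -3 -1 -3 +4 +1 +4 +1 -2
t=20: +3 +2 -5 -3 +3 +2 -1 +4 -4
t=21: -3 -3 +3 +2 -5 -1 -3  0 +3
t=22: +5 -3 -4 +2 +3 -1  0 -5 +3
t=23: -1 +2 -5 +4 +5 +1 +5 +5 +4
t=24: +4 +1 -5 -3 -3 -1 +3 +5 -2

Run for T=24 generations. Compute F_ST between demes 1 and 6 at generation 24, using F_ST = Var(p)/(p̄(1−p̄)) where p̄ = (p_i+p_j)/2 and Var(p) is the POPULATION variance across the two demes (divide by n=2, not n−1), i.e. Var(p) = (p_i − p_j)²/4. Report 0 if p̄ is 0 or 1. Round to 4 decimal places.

0.1293

t=0: k=[93 93 93 0 0 0 0 0 0]
t=1: x=[93.0000 93.0000 81.6654 11.1472 0.0000 0.0000 0.0000 0.0000 0.0000] k=[93 93 77 11 0 0 0 0 0]
t=2: x=[93.0000 91.0143 70.7021 17.5814 1.3395 0.0000 0.0000 0.0000 0.0000] k=[93 92 69 23 1 0 0 0 0]
t=3: x=[92.8737 89.2378 65.9022 25.8557 3.5708 0.1237 0.0000 0.0000 0.0000] k=[93 93 64 27 1 0 0 0 0]
t=4: x=[93.0000 89.4030 62.6803 28.2944 4.0574 0.1237 0.0000 0.0000 0.0000] k=[93 91 68 31 4 0 0 0 0]
t=5: x=[92.7474 88.3298 65.9828 32.1726 6.8539 0.4949 0.0000 0.0000 0.0000] k=[91 92 64 29 2 0 0 0 0]
t=6: x=[91.0232 88.3711 62.8011 29.9336 5.0709 0.2475 0.0000 0.0000 0.0000] k=[93 88 60 26 4 0 0 0 0]
t=7: x=[92.3686 84.9919 58.8996 27.4148 6.2462 0.4949 0.0000 0.0000 0.0000] k=[89 84 62 22 4 0 0 0 0]
t=8: x=[88.1705 81.6210 59.4624 24.6164 5.7599 0.4949 0.0000 0.0000 0.0000] k=[88 86 58 28 8 0 0 0 0]
t=9: x=[87.5005 82.5657 57.3728 29.1739 9.5670 0.9896 0.0000 0.0000 0.0000] k=[91 78 52 30 5 0 0 0 0]
t=10: x=[89.2602 75.9668 52.0759 29.6137 7.5020 0.6186 0.0000 0.0000 0.0000] k=[88 75 47 29 12 0 0 0 0]
t=11: x=[86.1203 72.6588 47.7899 29.0940 12.7631 1.4842 0.0000 0.0000 0.0000] k=[89 68 48 27 14 6 0 0 0]
t=12: x=[86.1621 67.4884 47.4698 27.9346 14.7842 6.4212 0.7539 0.0000 0.0000] k=[87 65 51 26 13 10 1 0 0]
t=13: x=[83.9495 65.2959 49.2712 27.4148 14.3801 9.5398 2.0510 0.1276 0.0000] k=[87 62 53 25 14 6 4 0 0]
t=14: x=[83.5743 63.2284 50.3126 27.0151 14.5417 6.9141 3.9311 0.5105 0.0000] k=[89 59 46 31 19 6 0 0 0]
t=15: x=[85.0343 60.3149 45.3497 31.3330 19.1050 7.0373 0.7539 0.0000 0.0000] k=[90 55 40 33 19 5 5 0 0]
t=16: x=[85.4518 56.6415 40.5558 32.1326 19.2261 6.8730 4.5987 0.6380 0.0000] k=[80 57 40 32 18 8 3 0 0]
t=17: x=[76.5572 56.9640 40.6755 31.2530 18.7015 8.8428 3.3883 0.3829 0.0000] k=[78 62 37 36 20 7 0 0 0]
t=18: x=[75.3584 60.1936 39.4784 34.1719 20.5978 7.9403 0.8795 0.0000 0.0000] k=[76 60 36 36 23 13 4 0 0]
t=19: x=[73.2952 58.2953 38.4811 34.4118 23.6214 13.4701 4.8072 0.5105 0.0000] k=[73 55 37 31 28 14 9 2 0]
t=20: x=[69.9626 54.2249 38.0425 31.3330 26.9642 15.4722 9.1352 2.7610 0.2591] k=[73 56 33 28 30 17 8 7 0]
t=21: x=[70.0858 54.5066 34.7748 28.8141 28.4934 17.9203 9.3428 6.6520 0.9065] k=[67 52 38 31 23 17 6 7 4]
t=22: x=[64.1901 51.3307 38.4413 30.8532 23.5005 16.8191 7.7639 6.9051 4.6912] k=[69 48 34 33 27 16 8 2 8]
t=23: x=[65.4970 48.0420 35.1731 32.3725 26.6824 16.7783 8.5952 3.6509 7.8135] k=[64 50 30 36 32 18 14 9 12]
t=24: x=[61.2564 48.4827 32.7445 34.7717 31.1075 19.6723 14.4370 10.5235 12.4466] k=[65 49 28 32 28 19 17 16 10]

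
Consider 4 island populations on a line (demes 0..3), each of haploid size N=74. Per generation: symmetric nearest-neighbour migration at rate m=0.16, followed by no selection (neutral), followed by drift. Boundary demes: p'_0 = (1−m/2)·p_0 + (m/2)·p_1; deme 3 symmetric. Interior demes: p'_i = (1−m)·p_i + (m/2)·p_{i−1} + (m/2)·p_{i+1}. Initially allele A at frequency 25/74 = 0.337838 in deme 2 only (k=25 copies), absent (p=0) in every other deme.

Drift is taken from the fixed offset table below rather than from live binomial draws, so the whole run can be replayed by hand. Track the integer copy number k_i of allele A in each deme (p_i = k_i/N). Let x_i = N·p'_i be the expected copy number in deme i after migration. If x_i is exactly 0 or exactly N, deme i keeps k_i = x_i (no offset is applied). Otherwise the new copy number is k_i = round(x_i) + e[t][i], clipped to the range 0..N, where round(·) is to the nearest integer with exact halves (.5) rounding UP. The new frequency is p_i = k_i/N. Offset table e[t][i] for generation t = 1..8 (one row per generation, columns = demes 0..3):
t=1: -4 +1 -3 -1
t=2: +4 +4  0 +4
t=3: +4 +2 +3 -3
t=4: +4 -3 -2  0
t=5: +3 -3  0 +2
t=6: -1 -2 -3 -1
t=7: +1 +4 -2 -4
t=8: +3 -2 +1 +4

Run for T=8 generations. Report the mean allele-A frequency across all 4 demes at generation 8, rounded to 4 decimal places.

0.1250

t=0: k=[0 0 25 0]
t=1: x=[0.0000 2.0000 21.0000 2.0000] k=[0 3 18 1]
t=2: x=[0.2400 3.9600 15.4400 2.3600] k=[4 8 15 6]
t=3: x=[4.3200 8.2400 13.7200 6.7200] k=[8 10 17 4]
t=4: x=[8.1600 10.4000 15.4000 5.0400] k=[12 7 13 5]
t=5: x=[11.6000 7.8800 11.8800 5.6400] k=[15 5 12 8]
t=6: x=[14.2000 6.3600 11.1200 8.3200] k=[13 4 8 7]
t=7: x=[12.2800 5.0400 7.6000 7.0800] k=[13 9 6 3]
t=8: x=[12.6800 9.0800 6.0000 3.2400] k=[16 7 7 7]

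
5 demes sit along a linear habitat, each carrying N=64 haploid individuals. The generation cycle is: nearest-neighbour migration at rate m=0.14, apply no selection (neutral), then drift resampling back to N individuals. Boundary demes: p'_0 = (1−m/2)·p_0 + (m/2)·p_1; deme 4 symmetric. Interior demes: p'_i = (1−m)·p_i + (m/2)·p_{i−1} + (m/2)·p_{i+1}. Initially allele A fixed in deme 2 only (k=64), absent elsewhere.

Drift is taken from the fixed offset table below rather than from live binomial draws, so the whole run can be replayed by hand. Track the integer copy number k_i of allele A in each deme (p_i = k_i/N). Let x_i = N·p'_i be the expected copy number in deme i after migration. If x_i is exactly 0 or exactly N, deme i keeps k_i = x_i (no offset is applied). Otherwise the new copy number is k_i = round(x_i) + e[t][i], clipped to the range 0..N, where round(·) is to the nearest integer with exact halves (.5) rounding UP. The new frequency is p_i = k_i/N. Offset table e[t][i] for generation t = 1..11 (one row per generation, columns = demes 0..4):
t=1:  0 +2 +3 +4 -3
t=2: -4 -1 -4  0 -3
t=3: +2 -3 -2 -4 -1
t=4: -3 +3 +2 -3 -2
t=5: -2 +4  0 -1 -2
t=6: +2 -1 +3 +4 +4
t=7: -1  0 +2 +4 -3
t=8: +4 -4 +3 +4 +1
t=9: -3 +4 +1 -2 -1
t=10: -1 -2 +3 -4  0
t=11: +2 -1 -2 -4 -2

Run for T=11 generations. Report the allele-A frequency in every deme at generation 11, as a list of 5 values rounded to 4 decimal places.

[0.1250, 0.2344, 0.4531, 0.2031, 0.0781]

t=0: k=[0 0 64 0 0]
t=1: x=[0.0000 4.4800 55.0400 4.4800 0.0000] k=[0 6 58 8 0]
t=2: x=[0.4200 9.2200 50.8600 10.9400 0.5600] k=[0 8 47 11 0]
t=3: x=[0.5600 10.1700 41.7500 12.7500 0.7700] k=[3 7 40 9 0]
t=4: x=[3.2800 9.0300 35.5200 10.5400 0.6300] k=[0 12 38 8 0]
t=5: x=[0.8400 12.9800 34.0800 9.5400 0.5600] k=[0 17 34 9 0]
t=6: x=[1.1900 17.0000 31.0600 10.1200 0.6300] k=[3 16 34 14 5]
t=7: x=[3.9100 16.3500 31.3400 14.7700 5.6300] k=[3 16 33 19 3]
t=8: x=[3.9100 16.2800 30.8300 18.8600 4.1200] k=[8 12 34 23 5]
t=9: x=[8.2800 13.2600 31.6900 22.5100 6.2600] k=[5 17 33 21 5]
t=10: x=[5.8400 17.2800 31.0400 20.7200 6.1200] k=[5 15 34 17 6]
t=11: x=[5.7000 15.6300 31.4800 17.4200 6.7700] k=[8 15 29 13 5]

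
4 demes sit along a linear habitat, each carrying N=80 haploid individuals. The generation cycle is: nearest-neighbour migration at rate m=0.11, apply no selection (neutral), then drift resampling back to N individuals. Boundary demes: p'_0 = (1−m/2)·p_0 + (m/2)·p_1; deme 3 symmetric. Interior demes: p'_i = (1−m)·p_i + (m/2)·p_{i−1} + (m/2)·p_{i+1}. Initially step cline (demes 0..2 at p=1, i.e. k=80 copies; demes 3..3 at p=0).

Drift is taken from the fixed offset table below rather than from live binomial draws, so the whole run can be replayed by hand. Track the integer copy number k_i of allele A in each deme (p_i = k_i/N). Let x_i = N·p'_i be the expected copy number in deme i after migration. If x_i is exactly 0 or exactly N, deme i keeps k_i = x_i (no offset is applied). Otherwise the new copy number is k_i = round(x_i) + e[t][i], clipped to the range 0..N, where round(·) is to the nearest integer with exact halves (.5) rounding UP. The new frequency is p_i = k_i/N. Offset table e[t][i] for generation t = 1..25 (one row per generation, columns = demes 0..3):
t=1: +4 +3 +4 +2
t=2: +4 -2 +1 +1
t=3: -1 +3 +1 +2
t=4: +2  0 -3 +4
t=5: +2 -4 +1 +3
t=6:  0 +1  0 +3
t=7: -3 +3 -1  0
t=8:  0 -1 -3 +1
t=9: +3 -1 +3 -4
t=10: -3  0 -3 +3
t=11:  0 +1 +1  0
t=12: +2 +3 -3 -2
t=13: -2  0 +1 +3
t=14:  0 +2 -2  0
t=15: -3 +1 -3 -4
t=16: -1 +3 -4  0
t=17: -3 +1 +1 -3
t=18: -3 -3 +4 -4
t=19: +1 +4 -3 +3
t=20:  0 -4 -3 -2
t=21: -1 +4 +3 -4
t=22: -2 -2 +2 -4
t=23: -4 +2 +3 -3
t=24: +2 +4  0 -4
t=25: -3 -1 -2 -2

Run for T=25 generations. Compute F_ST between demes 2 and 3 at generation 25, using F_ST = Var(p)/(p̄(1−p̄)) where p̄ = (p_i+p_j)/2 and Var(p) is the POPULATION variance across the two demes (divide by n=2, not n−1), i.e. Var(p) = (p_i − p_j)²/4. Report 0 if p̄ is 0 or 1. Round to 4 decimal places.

0.1059

t=0: k=[80 80 80 0]
t=1: x=[80.0000 80.0000 75.6000 4.4000] k=[80 80 80 6]
t=2: x=[80.0000 80.0000 75.9300 10.0700] k=[80 80 77 11]
t=3: x=[80.0000 79.8350 73.5350 14.6300] k=[80 80 75 17]
t=4: x=[80.0000 79.7250 72.0850 20.1900] k=[80 80 69 24]
t=5: x=[80.0000 79.3950 67.1300 26.4750] k=[80 75 68 29]
t=6: x=[79.7250 74.8900 66.2400 31.1450] k=[80 76 66 34]
t=7: x=[79.7800 75.6700 64.7900 35.7600] k=[77 79 64 36]
t=8: x=[77.1100 78.0650 63.2850 37.5400] k=[77 77 60 39]
t=9: x=[77.0000 76.0650 59.7800 40.1550] k=[80 75 63 36]
t=10: x=[79.7250 74.6150 62.1750 37.4850] k=[77 75 59 40]
t=11: x=[76.8900 74.2300 58.8350 41.0450] k=[77 75 60 41]
t=12: x=[76.8900 74.2850 59.7800 42.0450] k=[79 77 57 40]
t=13: x=[78.8900 76.0100 57.1650 40.9350] k=[77 76 58 44]
t=14: x=[76.9450 75.0650 58.2200 44.7700] k=[77 77 56 45]
t=15: x=[77.0000 75.8450 56.5500 45.6050] k=[74 77 54 42]
t=16: x=[74.1650 75.5700 54.6050 42.6600] k=[73 79 51 43]
t=17: x=[73.3300 77.1300 52.1000 43.4400] k=[70 78 53 40]
t=18: x=[70.4400 76.1850 53.6600 40.7150] k=[67 73 58 37]
t=19: x=[67.3300 71.8450 57.6700 38.1550] k=[68 76 55 41]
t=20: x=[68.4400 74.4050 55.3850 41.7700] k=[68 70 52 40]
t=21: x=[68.1100 68.9000 52.3300 40.6600] k=[67 73 55 37]
t=22: x=[67.3300 71.6800 55.0000 37.9900] k=[65 70 57 34]
t=23: x=[65.2750 69.0100 56.4500 35.2650] k=[61 71 59 32]
t=24: x=[61.5500 69.7900 58.1750 33.4850] k=[64 74 58 29]
t=25: x=[64.5500 72.5700 57.2850 30.5950] k=[62 72 55 29]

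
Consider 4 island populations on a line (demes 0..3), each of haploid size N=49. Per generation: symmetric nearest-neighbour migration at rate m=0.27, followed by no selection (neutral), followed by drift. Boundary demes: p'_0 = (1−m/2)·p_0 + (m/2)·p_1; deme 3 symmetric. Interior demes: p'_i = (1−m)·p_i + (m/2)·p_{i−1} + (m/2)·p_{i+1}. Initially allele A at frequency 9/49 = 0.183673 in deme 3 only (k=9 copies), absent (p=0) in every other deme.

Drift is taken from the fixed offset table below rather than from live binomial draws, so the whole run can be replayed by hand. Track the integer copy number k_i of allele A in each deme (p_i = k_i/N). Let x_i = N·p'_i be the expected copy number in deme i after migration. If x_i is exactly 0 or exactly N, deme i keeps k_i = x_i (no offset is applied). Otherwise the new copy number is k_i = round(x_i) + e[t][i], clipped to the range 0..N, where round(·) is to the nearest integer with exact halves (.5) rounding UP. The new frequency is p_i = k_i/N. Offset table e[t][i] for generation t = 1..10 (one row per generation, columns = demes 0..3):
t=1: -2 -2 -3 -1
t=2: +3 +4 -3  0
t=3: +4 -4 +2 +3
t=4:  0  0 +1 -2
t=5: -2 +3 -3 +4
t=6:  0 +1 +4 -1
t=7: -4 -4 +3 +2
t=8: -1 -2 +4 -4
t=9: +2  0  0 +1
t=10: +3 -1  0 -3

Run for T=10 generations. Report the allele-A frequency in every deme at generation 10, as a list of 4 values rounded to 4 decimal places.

[0.0612, 0.0408, 0.1633, 0.0816]

t=0: k=[0 0 0 9]
t=1: x=[0.0000 0.0000 1.2150 7.7850] k=[0 0 0 7]
t=2: x=[0.0000 0.0000 0.9450 6.0550] k=[0 0 0 6]
t=3: x=[0.0000 0.0000 0.8100 5.1900] k=[0 0 3 8]
t=4: x=[0.0000 0.4050 3.2700 7.3250] k=[0 0 4 5]
t=5: x=[0.0000 0.5400 3.5950 4.8650] k=[0 4 1 9]
t=6: x=[0.5400 3.0550 2.4850 7.9200] k=[1 4 6 7]
t=7: x=[1.4050 3.8650 5.8650 6.8650] k=[0 0 9 9]
t=8: x=[0.0000 1.2150 7.7850 9.0000] k=[0 0 12 5]
t=9: x=[0.0000 1.6200 9.4350 5.9450] k=[0 2 9 7]
t=10: x=[0.2700 2.6750 7.7850 7.2700] k=[3 2 8 4]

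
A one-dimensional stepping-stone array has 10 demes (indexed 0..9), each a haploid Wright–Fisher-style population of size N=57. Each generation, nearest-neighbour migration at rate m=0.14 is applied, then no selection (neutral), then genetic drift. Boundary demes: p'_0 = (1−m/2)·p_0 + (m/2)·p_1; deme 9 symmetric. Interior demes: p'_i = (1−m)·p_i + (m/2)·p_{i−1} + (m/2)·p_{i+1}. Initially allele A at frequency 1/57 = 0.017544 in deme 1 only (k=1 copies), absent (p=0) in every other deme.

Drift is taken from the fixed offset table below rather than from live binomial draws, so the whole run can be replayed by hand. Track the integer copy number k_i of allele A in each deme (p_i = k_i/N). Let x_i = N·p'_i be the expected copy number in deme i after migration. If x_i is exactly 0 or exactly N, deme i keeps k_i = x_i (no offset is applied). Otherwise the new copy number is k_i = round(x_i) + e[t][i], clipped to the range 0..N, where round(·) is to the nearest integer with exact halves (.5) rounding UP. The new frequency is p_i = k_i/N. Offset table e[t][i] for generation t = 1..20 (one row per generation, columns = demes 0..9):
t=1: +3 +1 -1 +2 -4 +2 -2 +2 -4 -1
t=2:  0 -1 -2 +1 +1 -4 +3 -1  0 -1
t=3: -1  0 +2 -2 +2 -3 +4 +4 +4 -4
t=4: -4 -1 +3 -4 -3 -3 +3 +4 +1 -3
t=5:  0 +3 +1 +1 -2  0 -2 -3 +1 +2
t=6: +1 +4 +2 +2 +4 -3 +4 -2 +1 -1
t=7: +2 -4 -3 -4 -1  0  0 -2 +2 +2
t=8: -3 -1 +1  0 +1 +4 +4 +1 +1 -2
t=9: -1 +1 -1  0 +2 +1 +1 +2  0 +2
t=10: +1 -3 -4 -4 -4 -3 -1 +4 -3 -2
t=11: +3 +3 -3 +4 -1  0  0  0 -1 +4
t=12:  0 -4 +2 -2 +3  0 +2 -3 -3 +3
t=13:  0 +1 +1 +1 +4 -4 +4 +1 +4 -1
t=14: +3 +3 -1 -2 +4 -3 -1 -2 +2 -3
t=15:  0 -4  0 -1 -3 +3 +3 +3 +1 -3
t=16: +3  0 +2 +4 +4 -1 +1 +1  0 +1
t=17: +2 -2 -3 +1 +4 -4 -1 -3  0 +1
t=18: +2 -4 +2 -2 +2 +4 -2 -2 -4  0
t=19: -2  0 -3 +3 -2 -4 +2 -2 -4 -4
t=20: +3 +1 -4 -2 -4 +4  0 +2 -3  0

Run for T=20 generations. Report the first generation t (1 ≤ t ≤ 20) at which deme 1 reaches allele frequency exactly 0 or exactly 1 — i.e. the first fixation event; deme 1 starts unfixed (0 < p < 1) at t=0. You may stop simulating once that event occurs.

t=0: k=[0 1 0 0 0 0 0 0 0 0]
t=1: x=[0.0700 0.8600 0.0700 0.0000 0.0000 0.0000 0.0000 0.0000 0.0000 0.0000] k=[3 2 0 0 0 0 0 0 0 0]
t=2: x=[2.9300 1.9300 0.1400 0.0000 0.0000 0.0000 0.0000 0.0000 0.0000 0.0000] k=[3 1 0 0 0 0 0 0 0 0]
t=3: x=[2.8600 1.0700 0.0700 0.0000 0.0000 0.0000 0.0000 0.0000 0.0000 0.0000] k=[2 1 2 0 0 0 0 0 0 0]
t=4: x=[1.9300 1.1400 1.7900 0.1400 0.0000 0.0000 0.0000 0.0000 0.0000 0.0000] k=[0 0 5 0 0 0 0 0 0 0]

4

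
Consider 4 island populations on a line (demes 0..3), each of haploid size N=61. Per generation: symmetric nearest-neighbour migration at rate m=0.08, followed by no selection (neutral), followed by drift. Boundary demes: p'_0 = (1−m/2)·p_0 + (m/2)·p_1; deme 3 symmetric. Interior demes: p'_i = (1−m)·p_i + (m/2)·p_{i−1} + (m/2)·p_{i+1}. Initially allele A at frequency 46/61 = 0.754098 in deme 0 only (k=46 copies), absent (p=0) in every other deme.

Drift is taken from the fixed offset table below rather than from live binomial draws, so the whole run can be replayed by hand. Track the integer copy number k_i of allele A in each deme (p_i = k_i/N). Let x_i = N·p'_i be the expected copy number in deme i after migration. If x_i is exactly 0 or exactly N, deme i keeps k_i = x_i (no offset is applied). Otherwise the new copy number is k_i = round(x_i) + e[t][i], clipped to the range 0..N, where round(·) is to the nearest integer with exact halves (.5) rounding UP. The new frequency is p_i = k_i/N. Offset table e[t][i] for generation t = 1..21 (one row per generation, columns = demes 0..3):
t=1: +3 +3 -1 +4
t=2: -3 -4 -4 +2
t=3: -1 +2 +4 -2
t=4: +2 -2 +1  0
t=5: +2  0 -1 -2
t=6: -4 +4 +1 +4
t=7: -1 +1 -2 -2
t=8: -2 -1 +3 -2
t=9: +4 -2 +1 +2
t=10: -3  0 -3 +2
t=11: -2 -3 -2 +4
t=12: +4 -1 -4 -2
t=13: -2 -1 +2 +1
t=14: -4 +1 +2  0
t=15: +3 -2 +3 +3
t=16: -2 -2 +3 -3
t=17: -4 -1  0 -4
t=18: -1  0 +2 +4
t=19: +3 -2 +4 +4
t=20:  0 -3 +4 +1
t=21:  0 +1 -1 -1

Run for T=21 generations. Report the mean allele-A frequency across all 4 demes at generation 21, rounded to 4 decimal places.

0.2213

t=0: k=[46 0 0 0]
t=1: x=[44.1600 1.8400 0.0000 0.0000] k=[47 5 0 0]
t=2: x=[45.3200 6.4800 0.2000 0.0000] k=[42 2 0 0]
t=3: x=[40.4000 3.5200 0.0800 0.0000] k=[39 6 4 0]
t=4: x=[37.6800 7.2400 3.9200 0.1600] k=[40 5 5 0]
t=5: x=[38.6000 6.4000 4.8000 0.2000] k=[41 6 4 0]
t=6: x=[39.6000 7.3200 3.9200 0.1600] k=[36 11 5 4]
t=7: x=[35.0000 11.7600 5.2000 4.0400] k=[34 13 3 2]
t=8: x=[33.1600 13.4400 3.3600 2.0400] k=[31 12 6 0]
t=9: x=[30.2400 12.5200 6.0000 0.2400] k=[34 11 7 2]
t=10: x=[33.0800 11.7600 6.9600 2.2000] k=[30 12 4 4]
t=11: x=[29.2800 12.4000 4.3200 4.0000] k=[27 9 2 8]
t=12: x=[26.2800 9.4400 2.5200 7.7600] k=[30 8 0 6]
t=13: x=[29.1200 8.5600 0.5600 5.7600] k=[27 8 3 7]
t=14: x=[26.2400 8.5600 3.3600 6.8400] k=[22 10 5 7]
t=15: x=[21.5200 10.2800 5.2800 6.9200] k=[25 8 8 10]
t=16: x=[24.3200 8.6800 8.0800 9.9200] k=[22 7 11 7]
t=17: x=[21.4000 7.7600 10.6800 7.1600] k=[17 7 11 3]
t=18: x=[16.6000 7.5600 10.5200 3.3200] k=[16 8 13 7]
t=19: x=[15.6800 8.5200 12.5600 7.2400] k=[19 7 17 11]
t=20: x=[18.5200 7.8800 16.3600 11.2400] k=[19 5 20 12]
t=21: x=[18.4400 6.1600 19.0800 12.3200] k=[18 7 18 11]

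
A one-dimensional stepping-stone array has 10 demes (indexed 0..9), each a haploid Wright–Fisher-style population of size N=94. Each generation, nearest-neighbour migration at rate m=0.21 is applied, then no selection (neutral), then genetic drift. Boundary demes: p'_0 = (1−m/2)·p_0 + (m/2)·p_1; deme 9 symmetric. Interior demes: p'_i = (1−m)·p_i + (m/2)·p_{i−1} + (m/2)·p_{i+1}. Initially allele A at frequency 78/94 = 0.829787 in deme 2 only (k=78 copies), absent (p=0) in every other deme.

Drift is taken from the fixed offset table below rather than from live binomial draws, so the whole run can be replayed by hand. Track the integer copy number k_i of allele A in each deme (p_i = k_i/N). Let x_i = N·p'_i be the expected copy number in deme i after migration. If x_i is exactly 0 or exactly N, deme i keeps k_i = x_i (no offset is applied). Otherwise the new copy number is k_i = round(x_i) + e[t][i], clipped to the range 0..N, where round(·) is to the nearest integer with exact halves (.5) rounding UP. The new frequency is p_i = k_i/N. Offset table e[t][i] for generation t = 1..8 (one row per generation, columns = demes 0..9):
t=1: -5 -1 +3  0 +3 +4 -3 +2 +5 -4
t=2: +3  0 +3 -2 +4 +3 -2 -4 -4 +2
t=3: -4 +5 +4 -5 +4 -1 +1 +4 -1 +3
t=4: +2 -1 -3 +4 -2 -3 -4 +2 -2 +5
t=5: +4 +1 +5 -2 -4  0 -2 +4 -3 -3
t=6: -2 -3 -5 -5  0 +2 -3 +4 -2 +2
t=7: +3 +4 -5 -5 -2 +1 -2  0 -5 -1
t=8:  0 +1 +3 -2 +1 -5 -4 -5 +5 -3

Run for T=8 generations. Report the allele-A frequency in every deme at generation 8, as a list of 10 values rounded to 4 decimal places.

[0.1596, 0.2553, 0.2660, 0.0851, 0.0532, 0.0000, 0.0000, 0.0000, 0.0000, 0.0000]

t=0: k=[0 0 78 0 0 0 0 0 0 0]
t=1: x=[0.0000 8.1900 61.6200 8.1900 0.0000 0.0000 0.0000 0.0000 0.0000 0.0000] k=[0 7 65 8 0 0 0 0 0 0]
t=2: x=[0.7350 12.3550 52.9250 13.1450 0.8400 0.0000 0.0000 0.0000 0.0000 0.0000] k=[4 12 56 11 5 0 0 0 0 0]
t=3: x=[4.8400 15.7800 46.6550 15.0950 5.1050 0.5250 0.0000 0.0000 0.0000 0.0000] k=[1 21 51 10 9 0 0 0 0 0]
t=4: x=[3.1000 22.0500 43.5450 14.2000 8.1600 0.9450 0.0000 0.0000 0.0000 0.0000] k=[5 21 41 18 6 0 0 0 0 0]
t=5: x=[6.6800 21.4200 36.4850 19.1550 6.6300 0.6300 0.0000 0.0000 0.0000 0.0000] k=[11 22 41 17 3 1 0 0 0 0]
t=6: x=[12.1550 22.8400 36.4850 18.0500 4.2600 1.1050 0.1050 0.0000 0.0000 0.0000] k=[10 20 31 13 4 3 0 0 0 0]
t=7: x=[11.0500 20.1050 27.9550 13.9450 4.8400 2.7900 0.3150 0.0000 0.0000 0.0000] k=[14 24 23 9 3 4 0 0 0 0]
t=8: x=[15.0500 22.8450 21.6350 9.8400 3.7350 3.4750 0.4200 0.0000 0.0000 0.0000] k=[15 24 25 8 5 0 0 0 0 0]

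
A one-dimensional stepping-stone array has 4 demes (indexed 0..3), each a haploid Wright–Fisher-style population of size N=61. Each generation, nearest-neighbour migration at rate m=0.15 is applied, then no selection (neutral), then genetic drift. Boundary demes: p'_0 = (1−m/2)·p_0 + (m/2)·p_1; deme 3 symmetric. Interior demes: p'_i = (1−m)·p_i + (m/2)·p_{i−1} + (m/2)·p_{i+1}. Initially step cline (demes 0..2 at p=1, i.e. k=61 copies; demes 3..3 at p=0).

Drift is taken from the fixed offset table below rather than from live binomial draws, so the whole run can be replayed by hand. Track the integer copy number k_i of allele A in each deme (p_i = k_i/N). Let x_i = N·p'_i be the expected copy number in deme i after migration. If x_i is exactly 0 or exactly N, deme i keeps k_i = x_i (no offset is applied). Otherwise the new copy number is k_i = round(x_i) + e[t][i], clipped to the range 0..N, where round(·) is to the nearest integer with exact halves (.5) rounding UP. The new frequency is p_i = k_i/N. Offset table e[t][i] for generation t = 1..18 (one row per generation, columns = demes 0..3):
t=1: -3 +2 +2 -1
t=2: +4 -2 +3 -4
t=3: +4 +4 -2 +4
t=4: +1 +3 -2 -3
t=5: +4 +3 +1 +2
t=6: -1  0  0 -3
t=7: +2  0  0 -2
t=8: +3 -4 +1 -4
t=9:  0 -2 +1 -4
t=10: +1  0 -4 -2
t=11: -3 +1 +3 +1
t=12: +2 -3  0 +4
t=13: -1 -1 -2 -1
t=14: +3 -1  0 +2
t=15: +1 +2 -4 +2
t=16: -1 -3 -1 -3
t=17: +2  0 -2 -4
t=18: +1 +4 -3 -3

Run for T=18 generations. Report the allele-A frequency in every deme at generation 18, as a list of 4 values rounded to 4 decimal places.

[0.9344, 0.8033, 0.4426, 0.3115]

t=0: k=[61 61 61 0]
t=1: x=[61.0000 61.0000 56.4250 4.5750] k=[61 61 58 4]
t=2: x=[61.0000 60.7750 54.1750 8.0500] k=[61 59 57 4]
t=3: x=[60.8500 59.0000 53.1750 7.9750] k=[61 61 51 12]
t=4: x=[61.0000 60.2500 48.8250 14.9250] k=[61 61 47 12]
t=5: x=[61.0000 59.9500 45.4250 14.6250] k=[61 61 46 17]
t=6: x=[61.0000 59.8750 44.9500 19.1750] k=[61 60 45 16]
t=7: x=[60.9250 58.9500 43.9500 18.1750] k=[61 59 44 16]
t=8: x=[60.8500 58.0250 43.0250 18.1000] k=[61 54 44 14]
t=9: x=[60.4750 53.7750 42.5000 16.2500] k=[60 52 44 12]
t=10: x=[59.4000 52.0000 42.2000 14.4000] k=[60 52 38 12]
t=11: x=[59.4000 51.5500 37.1000 13.9500] k=[56 53 40 15]
t=12: x=[55.7750 52.2500 39.1000 16.8750] k=[58 49 39 21]
t=13: x=[57.3250 48.9250 38.4000 22.3500] k=[56 48 36 21]
t=14: x=[55.4000 47.7000 35.7750 22.1250] k=[58 47 36 24]
t=15: x=[57.1750 47.0000 35.9250 24.9000] k=[58 49 32 27]
t=16: x=[57.3250 48.4000 32.9000 27.3750] k=[56 45 32 24]
t=17: x=[55.1750 44.8500 32.3750 24.6000] k=[57 45 30 21]
t=18: x=[56.1000 44.7750 30.4500 21.6750] k=[57 49 27 19]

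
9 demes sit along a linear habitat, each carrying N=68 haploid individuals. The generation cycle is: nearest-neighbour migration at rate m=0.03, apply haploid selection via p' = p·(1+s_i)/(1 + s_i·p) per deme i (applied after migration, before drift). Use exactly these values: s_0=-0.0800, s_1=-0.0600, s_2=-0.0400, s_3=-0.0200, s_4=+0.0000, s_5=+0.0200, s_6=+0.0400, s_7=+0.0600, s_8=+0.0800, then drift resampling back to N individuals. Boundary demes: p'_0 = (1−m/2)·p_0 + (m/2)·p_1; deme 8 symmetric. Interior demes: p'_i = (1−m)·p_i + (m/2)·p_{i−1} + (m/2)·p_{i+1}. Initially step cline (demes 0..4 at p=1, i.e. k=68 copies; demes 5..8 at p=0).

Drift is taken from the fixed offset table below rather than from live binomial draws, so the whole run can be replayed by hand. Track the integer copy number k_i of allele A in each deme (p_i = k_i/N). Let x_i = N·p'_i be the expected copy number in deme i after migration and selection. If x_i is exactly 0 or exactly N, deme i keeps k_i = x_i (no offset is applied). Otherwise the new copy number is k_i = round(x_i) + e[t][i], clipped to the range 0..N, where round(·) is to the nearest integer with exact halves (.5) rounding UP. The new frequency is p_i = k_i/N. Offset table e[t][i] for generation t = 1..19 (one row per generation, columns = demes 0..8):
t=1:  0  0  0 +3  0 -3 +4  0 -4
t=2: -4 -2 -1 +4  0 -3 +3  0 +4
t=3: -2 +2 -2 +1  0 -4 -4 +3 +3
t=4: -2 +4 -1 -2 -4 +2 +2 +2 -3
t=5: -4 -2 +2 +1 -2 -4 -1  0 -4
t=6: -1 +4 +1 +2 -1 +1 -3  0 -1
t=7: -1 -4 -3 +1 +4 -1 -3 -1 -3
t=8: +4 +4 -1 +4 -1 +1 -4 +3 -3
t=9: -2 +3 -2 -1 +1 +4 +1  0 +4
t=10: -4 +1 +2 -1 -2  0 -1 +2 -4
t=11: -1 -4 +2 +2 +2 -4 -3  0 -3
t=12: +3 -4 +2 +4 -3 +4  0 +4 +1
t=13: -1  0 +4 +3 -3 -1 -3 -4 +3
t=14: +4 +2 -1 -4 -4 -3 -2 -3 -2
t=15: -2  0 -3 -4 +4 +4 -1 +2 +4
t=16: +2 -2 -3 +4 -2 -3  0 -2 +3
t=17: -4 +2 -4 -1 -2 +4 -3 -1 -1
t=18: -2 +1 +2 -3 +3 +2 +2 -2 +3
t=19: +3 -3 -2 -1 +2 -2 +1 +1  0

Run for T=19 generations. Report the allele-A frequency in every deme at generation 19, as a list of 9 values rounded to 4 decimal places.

[0.9559, 0.9559, 0.8529, 0.8676, 0.7206, 0.2647, 0.0441, 0.0147, 0.1765]

t=0: k=[68 68 68 68 68 0 0 0 0]
t=1: x=[68.0000 68.0000 68.0000 68.0000 66.9800 1.0401 0.0000 0.0000 0.0000] k=[68 68 68 68 67 0 0 0 0]
t=2: x=[68.0000 68.0000 68.0000 67.9847 66.0100 1.0248 0.0000 0.0000 0.0000] k=[68 68 68 68 66 0 0 0 0]
t=3: x=[68.0000 68.0000 68.0000 67.9694 65.0400 1.0095 0.0000 0.0000 0.0000] k=[68 68 68 68 65 0 0 0 0]
t=4: x=[68.0000 68.0000 68.0000 67.9541 64.0700 0.9942 0.0000 0.0000 0.0000] k=[68 68 68 66 60 3 0 0 0]
t=5: x=[68.0000 68.0000 67.9688 65.8993 59.2350 3.8819 0.0468 0.0000 0.0000] k=[68 68 68 67 57 0 0 0 0]
t=6: x=[68.0000 68.0000 67.9844 66.8422 56.2950 0.8719 0.0000 0.0000 0.0000] k=[68 68 68 68 55 2 0 0 0]
t=7: x=[68.0000 68.0000 68.0000 67.8010 54.4000 2.8180 0.0312 0.0000 0.0000] k=[68 68 68 68 58 2 0 0 0]
t=8: x=[68.0000 68.0000 68.0000 67.8469 57.3100 2.8638 0.0312 0.0000 0.0000] k=[68 68 68 68 56 4 0 0 0]
t=9: x=[68.0000 68.0000 68.0000 67.8163 55.4000 4.8077 0.0624 0.0000 0.0000] k=[68 68 68 67 56 9 1 0 0]
t=10: x=[68.0000 68.0000 67.9844 66.8269 55.4600 9.7492 1.1485 0.0159 0.0000] k=[68 68 68 66 53 10 0 2 0]
t=11: x=[68.0000 68.0000 67.9688 65.7923 52.5500 10.6720 0.1872 2.0529 0.0324] k=[68 68 68 68 55 7 0 2 0]
t=12: x=[68.0000 68.0000 68.0000 67.8010 54.4750 7.7499 0.1404 2.0529 0.0324] k=[68 68 68 68 51 12 0 6 1]
t=13: x=[68.0000 68.0000 68.0000 67.7398 50.6700 12.6071 0.2808 6.1534 1.1595] k=[68 68 68 68 48 12 0 2 4]
t=14: x=[68.0000 68.0000 68.0000 67.6939 47.7600 12.5615 0.2184 2.1163 4.2677] k=[68 68 68 64 44 10 0 0 2]
t=15: x=[68.0000 68.0000 67.9375 63.6790 43.7900 10.5351 0.1560 0.0318 2.1227] k=[68 68 65 60 48 15 0 2 6]
t=16: x=[68.0000 67.9521 64.8496 59.7497 47.6850 15.5058 0.2652 2.1480 6.3707] k=[68 66 62 64 46 13 0 0 9]
t=17: x=[67.9674 65.8445 61.8660 63.6179 45.7750 13.5131 0.2028 0.1431 9.4754] k=[64 68 58 63 44 18 0 0 8]
t=18: x=[63.7389 67.7766 57.8783 62.5394 43.8950 18.3844 0.2808 0.1272 8.4322] k=[62 68 60 60 47 20 2 0 11]
t=19: x=[61.6243 67.7766 59.8311 59.6583 46.7900 20.4168 2.3265 0.2067 11.5545] k=[65 65 58 59 49 18 3 1 12]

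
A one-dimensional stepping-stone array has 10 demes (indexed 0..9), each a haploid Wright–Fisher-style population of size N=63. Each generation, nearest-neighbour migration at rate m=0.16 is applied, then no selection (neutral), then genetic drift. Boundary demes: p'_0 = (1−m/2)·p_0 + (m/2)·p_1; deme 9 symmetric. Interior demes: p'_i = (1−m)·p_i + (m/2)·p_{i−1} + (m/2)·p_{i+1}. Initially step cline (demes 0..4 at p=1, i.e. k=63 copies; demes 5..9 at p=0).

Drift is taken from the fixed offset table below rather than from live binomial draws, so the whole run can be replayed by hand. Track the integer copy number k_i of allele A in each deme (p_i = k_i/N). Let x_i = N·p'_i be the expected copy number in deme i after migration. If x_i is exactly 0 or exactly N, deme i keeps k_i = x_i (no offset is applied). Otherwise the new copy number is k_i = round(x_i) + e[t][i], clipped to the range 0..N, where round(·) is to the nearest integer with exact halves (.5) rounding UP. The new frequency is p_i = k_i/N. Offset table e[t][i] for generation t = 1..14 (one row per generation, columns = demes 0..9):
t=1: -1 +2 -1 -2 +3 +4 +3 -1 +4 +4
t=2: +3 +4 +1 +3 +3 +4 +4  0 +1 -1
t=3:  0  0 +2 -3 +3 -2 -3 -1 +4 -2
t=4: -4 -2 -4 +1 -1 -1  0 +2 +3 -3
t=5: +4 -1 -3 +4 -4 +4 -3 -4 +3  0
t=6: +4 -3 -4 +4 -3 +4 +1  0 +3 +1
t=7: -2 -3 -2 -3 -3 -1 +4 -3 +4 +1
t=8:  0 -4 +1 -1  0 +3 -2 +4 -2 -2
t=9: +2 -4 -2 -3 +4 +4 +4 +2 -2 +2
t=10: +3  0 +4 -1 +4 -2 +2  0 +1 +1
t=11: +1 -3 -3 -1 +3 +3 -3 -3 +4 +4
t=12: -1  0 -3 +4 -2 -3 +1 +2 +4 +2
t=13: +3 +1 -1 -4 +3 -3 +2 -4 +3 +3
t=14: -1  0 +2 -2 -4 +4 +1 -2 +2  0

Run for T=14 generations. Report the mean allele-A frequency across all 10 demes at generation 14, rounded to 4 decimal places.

t=0: k=[63 63 63 63 63 0 0 0 0 0]
t=1: x=[63.0000 63.0000 63.0000 63.0000 57.9600 5.0400 0.0000 0.0000 0.0000 0.0000] k=[63 63 63 63 61 9 0 0 0 0]
t=2: x=[63.0000 63.0000 63.0000 62.8400 57.0000 12.4400 0.7200 0.0000 0.0000 0.0000] k=[63 63 63 63 60 16 5 0 0 0]
t=3: x=[63.0000 63.0000 63.0000 62.7600 56.7200 18.6400 5.4800 0.4000 0.0000 0.0000] k=[63 63 63 60 60 17 2 0 0 0]
t=4: x=[63.0000 63.0000 62.7600 60.2400 56.5600 19.2400 3.0400 0.1600 0.0000 0.0000] k=[63 63 59 61 56 18 3 2 0 0]
t=5: x=[63.0000 62.6800 59.4800 60.4400 53.3600 19.8400 4.1200 1.9200 0.1600 0.0000] k=[63 62 56 63 49 24 1 0 3 0]
t=6: x=[62.9200 61.6000 57.0400 61.3200 48.1200 24.1600 2.7600 0.3200 2.5200 0.2400] k=[63 59 53 63 45 28 4 0 6 1]
t=7: x=[62.6800 58.8400 54.2800 60.7600 45.0800 27.4400 5.6000 0.8000 5.1200 1.4000] k=[61 56 52 58 42 26 10 0 9 2]
t=8: x=[60.6000 56.0800 52.8000 56.2400 42.0000 26.0000 10.4800 1.5200 7.7200 2.5600] k=[61 52 54 55 42 29 8 6 6 1]
t=9: x=[60.2800 52.8800 53.9200 53.8800 42.0000 28.3600 9.5200 6.1600 5.6000 1.4000] k=[62 49 52 51 46 32 14 8 4 3]
t=10: x=[60.9600 50.2800 51.6800 50.6800 45.2800 31.6800 14.9600 8.1600 4.2400 3.0800] k=[63 50 56 50 49 30 17 8 5 4]
t=11: x=[61.9600 51.5200 55.0400 50.4000 47.5600 30.4800 17.3200 8.4800 5.1600 4.0800] k=[63 49 52 49 51 33 14 5 9 8]
t=12: x=[61.8800 50.3600 51.5200 49.4000 49.4000 32.9200 14.8000 6.0400 8.6000 8.0800] k=[61 50 49 53 47 30 16 8 13 10]
t=13: x=[60.1200 50.8000 49.4000 52.2000 46.1200 30.2400 16.4800 9.0400 12.3600 10.2400] k=[63 52 48 48 49 27 18 5 15 13]
t=14: x=[62.1200 52.5600 48.3200 48.0800 47.1600 28.0400 17.6800 6.8400 14.0400 13.1600] k=[61 53 50 46 43 32 19 5 16 13]

0.5365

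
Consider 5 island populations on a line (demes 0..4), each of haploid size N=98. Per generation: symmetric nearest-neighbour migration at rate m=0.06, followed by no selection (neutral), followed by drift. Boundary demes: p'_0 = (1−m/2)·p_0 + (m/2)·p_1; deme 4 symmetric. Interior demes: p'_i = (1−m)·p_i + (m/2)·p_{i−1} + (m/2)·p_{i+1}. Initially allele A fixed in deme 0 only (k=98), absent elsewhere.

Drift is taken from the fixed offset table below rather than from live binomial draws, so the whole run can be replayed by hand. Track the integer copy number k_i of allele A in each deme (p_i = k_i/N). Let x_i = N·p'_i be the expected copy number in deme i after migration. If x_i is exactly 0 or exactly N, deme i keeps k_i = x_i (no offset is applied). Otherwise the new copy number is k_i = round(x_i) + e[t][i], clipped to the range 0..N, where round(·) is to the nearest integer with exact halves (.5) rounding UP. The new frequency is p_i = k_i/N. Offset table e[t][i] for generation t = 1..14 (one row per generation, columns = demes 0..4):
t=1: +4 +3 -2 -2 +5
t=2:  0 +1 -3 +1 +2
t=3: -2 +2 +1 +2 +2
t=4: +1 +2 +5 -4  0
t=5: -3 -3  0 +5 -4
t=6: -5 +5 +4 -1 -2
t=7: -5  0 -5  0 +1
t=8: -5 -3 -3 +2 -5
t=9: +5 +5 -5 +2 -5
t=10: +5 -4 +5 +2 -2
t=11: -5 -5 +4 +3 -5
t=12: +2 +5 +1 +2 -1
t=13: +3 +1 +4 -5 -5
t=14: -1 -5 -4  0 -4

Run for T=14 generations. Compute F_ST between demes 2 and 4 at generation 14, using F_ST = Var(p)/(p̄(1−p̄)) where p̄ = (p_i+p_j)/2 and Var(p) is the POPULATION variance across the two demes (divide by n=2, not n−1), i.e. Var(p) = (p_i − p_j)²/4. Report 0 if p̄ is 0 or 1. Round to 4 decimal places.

t=0: k=[98 0 0 0 0]
t=1: x=[95.0600 2.9400 0.0000 0.0000 0.0000] k=[98 6 0 0 0]
t=2: x=[95.2400 8.5800 0.1800 0.0000 0.0000] k=[95 10 0 0 0]
t=3: x=[92.4500 12.2500 0.3000 0.0000 0.0000] k=[90 14 1 0 0]
t=4: x=[87.7200 15.8900 1.3600 0.0300 0.0000] k=[89 18 6 0 0]
t=5: x=[86.8700 19.7700 6.1800 0.1800 0.0000] k=[84 17 6 5 0]
t=6: x=[81.9900 18.6800 6.3000 4.8800 0.1500] k=[77 24 10 4 0]
t=7: x=[75.4100 25.1700 10.2400 4.0600 0.1200] k=[70 25 5 4 1]
t=8: x=[68.6500 25.7500 5.5700 3.9400 1.0900] k=[64 23 3 6 0]
t=9: x=[62.7700 23.6300 3.6900 5.7300 0.1800] k=[68 29 0 8 0]
t=10: x=[66.8300 29.3000 1.1100 7.5200 0.2400] k=[72 25 6 10 0]
t=11: x=[70.5900 25.8400 6.6900 9.5800 0.3000] k=[66 21 11 13 0]
t=12: x=[64.6500 22.0500 11.3600 12.5500 0.3900] k=[67 27 12 15 0]
t=13: x=[65.8000 27.7500 12.5400 14.4600 0.4500] k=[69 29 17 9 0]
t=14: x=[67.8000 29.8400 17.1200 8.9700 0.2700] k=[67 25 13 9 0]

0.0710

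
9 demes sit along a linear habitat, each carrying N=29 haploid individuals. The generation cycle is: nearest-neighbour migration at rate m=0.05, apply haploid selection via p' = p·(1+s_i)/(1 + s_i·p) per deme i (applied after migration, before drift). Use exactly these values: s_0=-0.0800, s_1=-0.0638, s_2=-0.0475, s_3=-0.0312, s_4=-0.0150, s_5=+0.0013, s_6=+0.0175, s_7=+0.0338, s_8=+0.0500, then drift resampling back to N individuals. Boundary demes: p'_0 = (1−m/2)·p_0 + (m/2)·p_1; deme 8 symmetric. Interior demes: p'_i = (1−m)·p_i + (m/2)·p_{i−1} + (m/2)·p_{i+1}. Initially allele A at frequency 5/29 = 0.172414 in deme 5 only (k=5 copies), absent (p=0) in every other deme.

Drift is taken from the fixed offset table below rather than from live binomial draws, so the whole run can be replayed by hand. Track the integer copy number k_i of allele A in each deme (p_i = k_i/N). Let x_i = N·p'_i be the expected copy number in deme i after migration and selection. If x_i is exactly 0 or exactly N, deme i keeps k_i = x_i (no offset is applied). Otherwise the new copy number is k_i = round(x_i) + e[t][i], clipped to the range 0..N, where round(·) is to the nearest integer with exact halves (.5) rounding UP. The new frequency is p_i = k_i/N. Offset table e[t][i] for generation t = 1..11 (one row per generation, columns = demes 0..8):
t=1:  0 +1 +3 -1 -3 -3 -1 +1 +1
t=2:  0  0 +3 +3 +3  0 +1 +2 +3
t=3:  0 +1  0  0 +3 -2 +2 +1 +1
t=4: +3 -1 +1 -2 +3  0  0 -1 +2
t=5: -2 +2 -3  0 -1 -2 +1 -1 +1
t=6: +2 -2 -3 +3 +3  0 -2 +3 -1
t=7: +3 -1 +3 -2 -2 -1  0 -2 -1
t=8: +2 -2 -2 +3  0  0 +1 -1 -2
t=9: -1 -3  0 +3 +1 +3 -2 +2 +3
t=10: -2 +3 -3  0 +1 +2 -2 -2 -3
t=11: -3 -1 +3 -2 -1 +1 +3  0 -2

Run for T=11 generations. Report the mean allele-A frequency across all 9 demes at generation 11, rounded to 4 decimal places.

0.1034

t=0: k=[0 0 0 0 0 5 0 0 0]
t=1: x=[0.0000 0.0000 0.0000 0.0000 0.1231 4.7552 0.1272 0.0000 0.0000] k=[0 0 0 0 0 2 0 0 0]
t=2: x=[0.0000 0.0000 0.0000 0.0000 0.0493 1.9023 0.0509 0.0000 0.0000] k=[0 0 0 0 3 2 1 0 0]
t=3: x=[0.0000 0.0000 0.0000 0.0727 2.8608 2.0024 1.0169 0.0258 0.0000] k=[0 0 0 0 6 0 3 1 0]
t=4: x=[0.0000 0.0000 0.0000 0.1453 5.6311 0.2253 2.9202 1.0584 0.0262] k=[0 0 0 0 9 0 3 0 2]
t=5: x=[0.0000 0.0000 0.0000 0.2180 8.4592 0.3004 2.8949 0.1292 2.0406] k=[0 0 0 0 7 0 4 0 3]
t=6: x=[0.0000 0.0000 0.0000 0.1696 6.5729 0.2754 3.8577 0.1809 3.0558] k=[0 0 0 3 10 0 2 3 2]
t=7: x=[0.0000 0.0000 0.0714 3.0133 9.4783 0.3004 2.0072 3.0393 2.1189] k=[0 0 3 1 7 0 2 1 1]
t=8: x=[0.0000 0.0702 2.7514 1.1641 6.5977 0.2253 1.9564 1.0584 1.0482] k=[0 0 1 4 7 0 3 0 0]
t=9: x=[0.0000 0.0234 1.0018 3.8919 6.6720 0.2503 2.8949 0.0775 0.0000] k=[0 0 1 7 8 3 1 2 0]
t=10: x=[0.0000 0.0234 1.0735 6.7101 7.7638 3.0786 1.0931 1.9856 0.0525] k=[0 3 0 7 9 5 0 0 0]
t=11: x=[0.0690 2.6850 0.2382 6.7101 8.7573 4.9804 0.1272 0.0000 0.0000] k=[0 2 3 5 8 6 3 0 0]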